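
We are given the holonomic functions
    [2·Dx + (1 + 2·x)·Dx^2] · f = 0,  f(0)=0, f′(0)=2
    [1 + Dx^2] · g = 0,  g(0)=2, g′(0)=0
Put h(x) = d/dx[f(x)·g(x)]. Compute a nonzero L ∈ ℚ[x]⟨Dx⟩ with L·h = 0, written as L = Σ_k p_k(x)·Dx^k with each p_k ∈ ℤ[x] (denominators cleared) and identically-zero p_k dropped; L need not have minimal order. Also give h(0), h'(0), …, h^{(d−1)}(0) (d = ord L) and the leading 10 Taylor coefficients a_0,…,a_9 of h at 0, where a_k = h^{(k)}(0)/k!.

L = (-52 - 31·x - 87·x^2 - 96·x^3 - 8·x^4 + 48·x^5 + 16·x^6) + (-33 - 98·x - 80·x^2 + 80·x^4 + 32·x^5)·Dx + (-55 - 46·x - 110·x^2 - 96·x^3 + 32·x^4 + 96·x^5 + 32·x^6)·Dx^2 + (-33 - 98·x - 80·x^2 + 80·x^4 + 32·x^5)·Dx^3 + (-3 - 15·x - 23·x^2 + 40·x^4 + 48·x^5 + 16·x^6)·Dx^4  (order 4).
h: a_k = 4, -8, 10, -24, 103/2, -105, 12763/60, -19318/45, 2903587/3360, -1750673/1008, …
ICs: h(0) = 4, h′(0) = -8, h′′(0) = 20, h′′′(0) = -144.

f: a_k = 0, 2, -2, 8/3, -4, 32/5, -32/3, 128/7, -32, 512/9, …
g: a_k = 2, 0, -1, 0, 1/12, 0, -1/360, 0, 1/20160, 0, …
f·g: L₀ = L_f ⊗_s L_g, ord ≤ 2·2.
h=h₀': d/dx-closure on L₀ ⇒ L.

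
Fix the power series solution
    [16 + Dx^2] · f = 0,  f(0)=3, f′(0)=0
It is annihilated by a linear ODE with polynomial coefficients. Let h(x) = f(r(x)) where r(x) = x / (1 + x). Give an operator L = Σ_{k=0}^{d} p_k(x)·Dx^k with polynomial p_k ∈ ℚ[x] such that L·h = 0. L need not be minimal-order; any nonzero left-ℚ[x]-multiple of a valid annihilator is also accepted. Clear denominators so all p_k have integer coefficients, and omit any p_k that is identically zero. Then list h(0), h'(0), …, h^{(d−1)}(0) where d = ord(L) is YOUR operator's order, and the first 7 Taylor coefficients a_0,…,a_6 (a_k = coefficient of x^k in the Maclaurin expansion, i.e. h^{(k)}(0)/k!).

f: a_k = 3, 0, -24, 0, 32, 0, -256/15, …
h₀=f(r): pull back L_f along r ⇒ L₀.
L = 16 + (2 + 6·x + 6·x^2 + 2·x^3)·Dx + (1 + 4·x + 6·x^2 + 4·x^3 + x^4)·Dx^2  (order 2).
h: a_k = 3, 0, -24, 48, -40, -32, 2744/15, …
ICs: h(0) = 3, h′(0) = 0.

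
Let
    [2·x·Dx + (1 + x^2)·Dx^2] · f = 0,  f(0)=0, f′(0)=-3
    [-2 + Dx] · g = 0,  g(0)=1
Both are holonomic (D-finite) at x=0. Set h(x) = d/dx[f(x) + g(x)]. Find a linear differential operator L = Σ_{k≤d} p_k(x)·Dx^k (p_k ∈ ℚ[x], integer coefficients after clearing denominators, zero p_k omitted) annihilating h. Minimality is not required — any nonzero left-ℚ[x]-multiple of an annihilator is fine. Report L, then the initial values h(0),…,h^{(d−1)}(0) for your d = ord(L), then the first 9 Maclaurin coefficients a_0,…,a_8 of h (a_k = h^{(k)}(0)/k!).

f: a_k = 0, -3, 0, 1, 0, -3/5, 0, 3/7, 0, …
g: a_k = 1, 2, 2, 4/3, 2/3, 4/15, 4/45, 8/315, 2/315, …
Weyl lclm of L_f,L_g ⇒ L₀ (ord ≤ 3).
h₀' ⇒ L via d/dx closure of L₀.
L = (2 - 4·x - 6·x^2 - 4·x^3) + (-3 - x^2 - 2·x^4)·Dx + (1 + x + 2·x^2 + x^3 + x^4)·Dx^2  (order 2).
h: a_k = -1, 4, 7, 8/3, -5/3, 8/15, 143/45, 16/315, -941/315, …
ICs: h(0) = -1, h′(0) = 4.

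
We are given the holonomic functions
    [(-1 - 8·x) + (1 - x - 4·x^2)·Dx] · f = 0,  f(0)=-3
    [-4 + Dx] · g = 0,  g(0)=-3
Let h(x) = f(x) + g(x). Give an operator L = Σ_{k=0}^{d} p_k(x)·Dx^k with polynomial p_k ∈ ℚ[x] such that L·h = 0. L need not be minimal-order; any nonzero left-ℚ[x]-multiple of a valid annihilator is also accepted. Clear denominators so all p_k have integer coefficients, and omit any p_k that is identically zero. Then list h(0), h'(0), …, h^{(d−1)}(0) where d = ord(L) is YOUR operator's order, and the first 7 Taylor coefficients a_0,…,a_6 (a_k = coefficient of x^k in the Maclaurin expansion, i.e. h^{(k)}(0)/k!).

L = (-24 + 16·x - 576·x^2 - 512·x^3) + (-6 + 56·x + 208·x^2 - 128·x^3 - 256·x^4)·Dx + (3 - 15·x - 16·x^2 + 64·x^3 + 64·x^4)·Dx^2  (order 2).
h: a_k = -6, -15, -39, -59, -119, -1103/5, -8401/15, …
ICs: h(0) = -6, h′(0) = -15.

f: a_k = -3, -3, -15, -27, -87, -195, -543, …
g: a_k = -3, -12, -24, -32, -32, -128/5, -256/15, …
f+g: L₀ = lclm(L_f,L_g), ord ≤ 1+1.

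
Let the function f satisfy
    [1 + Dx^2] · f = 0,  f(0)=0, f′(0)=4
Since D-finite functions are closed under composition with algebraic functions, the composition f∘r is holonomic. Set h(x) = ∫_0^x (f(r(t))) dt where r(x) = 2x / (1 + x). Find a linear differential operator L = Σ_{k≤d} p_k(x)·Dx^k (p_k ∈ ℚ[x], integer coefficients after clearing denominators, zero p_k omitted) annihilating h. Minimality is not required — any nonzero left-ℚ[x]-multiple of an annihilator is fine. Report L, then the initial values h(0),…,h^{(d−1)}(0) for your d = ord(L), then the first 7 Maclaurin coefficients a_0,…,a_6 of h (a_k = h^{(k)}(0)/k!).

L = 4·Dx + (2 + 6·x + 6·x^2 + 2·x^3)·Dx^2 + (1 + 4·x + 6·x^2 + 4·x^3 + x^4)·Dx^3  (order 3).
h: a_k = 0, 0, 4, -8/3, 2/3, 8/5, -172/45, …
ICs: h(0) = 0, h′(0) = 0, h′′(0) = 8.

f: a_k = 0, 4, 0, -2/3, 0, 1/30, 0, …
f∘r: x↦r, Dx↦Dx/r' in L_f ⇒ L₀.
∫: right-multiply L₀ by Dx.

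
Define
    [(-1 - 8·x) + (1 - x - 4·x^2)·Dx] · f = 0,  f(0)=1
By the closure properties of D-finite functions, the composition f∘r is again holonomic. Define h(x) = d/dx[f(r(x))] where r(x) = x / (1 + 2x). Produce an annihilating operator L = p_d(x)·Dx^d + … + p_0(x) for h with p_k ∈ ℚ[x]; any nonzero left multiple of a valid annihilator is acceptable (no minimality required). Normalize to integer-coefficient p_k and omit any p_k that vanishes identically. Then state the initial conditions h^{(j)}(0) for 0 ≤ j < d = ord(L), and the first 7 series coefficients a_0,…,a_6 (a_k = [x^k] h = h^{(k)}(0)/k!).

f: a_k = 1, 1, 5, 9, 29, 65, 181, …
L₀ from L_f via x↦r, Dx↦r'^{-1}Dx.
Derive L from L₀ (diff closure).
L = (6 + 12·x + 72·x^2 + 80·x^3) + (-1 - 15·x - 54·x^2 - 36·x^3 + 40·x^4)·Dx  (order 1).
h: a_k = 1, 6, -21, 108, -475, 2034, -8449, …
ICs: h(0) = 1.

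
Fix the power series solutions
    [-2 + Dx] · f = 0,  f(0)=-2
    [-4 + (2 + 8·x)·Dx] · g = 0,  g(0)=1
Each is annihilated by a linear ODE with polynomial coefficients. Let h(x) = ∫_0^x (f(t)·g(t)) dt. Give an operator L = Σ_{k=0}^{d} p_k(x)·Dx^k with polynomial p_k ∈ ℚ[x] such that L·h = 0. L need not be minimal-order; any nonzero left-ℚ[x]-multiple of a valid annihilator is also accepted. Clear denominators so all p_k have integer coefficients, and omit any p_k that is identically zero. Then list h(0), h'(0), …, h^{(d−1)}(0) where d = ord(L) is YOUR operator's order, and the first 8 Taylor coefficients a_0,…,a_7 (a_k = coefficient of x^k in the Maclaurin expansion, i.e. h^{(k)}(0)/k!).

f: a_k = -2, -4, -4, -8/3, -4/3, -8/15, -8/45, -16/315, …
g: a_k = 1, 2, -2, 4, -10, 28, -84, 264, …
f·g: L₀ = L_f ⊗_s L_g, ord ≤ 1·1.
h=∫h₀ ⇒ L = L₀·Dx.
L = (-4 - 8·x)·Dx + (1 + 4·x)·Dx^2  (order 2).
h: a_k = 0, -2, -4, -8/3, -8/3, 16/15, -224/45, 3904/315, …
ICs: h(0) = 0, h′(0) = -2.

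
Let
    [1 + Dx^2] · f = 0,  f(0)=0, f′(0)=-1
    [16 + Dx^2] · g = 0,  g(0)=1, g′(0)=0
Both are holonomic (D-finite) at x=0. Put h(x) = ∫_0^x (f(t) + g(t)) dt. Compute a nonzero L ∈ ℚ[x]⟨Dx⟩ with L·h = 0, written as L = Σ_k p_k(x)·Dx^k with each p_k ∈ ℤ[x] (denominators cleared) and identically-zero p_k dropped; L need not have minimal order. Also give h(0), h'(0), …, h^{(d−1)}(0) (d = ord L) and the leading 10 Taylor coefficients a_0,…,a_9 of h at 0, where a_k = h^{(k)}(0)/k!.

f: a_k = 0, -1, 0, 1/6, 0, -1/120, 0, 1/5040, 0, -1/362880, …
g: a_k = 1, 0, -8, 0, 32/3, 0, -256/45, 0, 512/315, 0, …
Weyl lclm of L_f,L_g ⇒ L₀ (ord ≤ 4).
∫: right-multiply L₀ by Dx.
L = 16·Dx + 17·Dx^3 + Dx^5  (order 5).
h: a_k = 0, 1, -1/2, -8/3, 1/24, 32/15, -1/720, -256/315, 1/40320, 512/2835, …
ICs: h(0) = 0, h′(0) = 1, h′′(0) = -1, h′′′(0) = -16, h′′′′(0) = 1.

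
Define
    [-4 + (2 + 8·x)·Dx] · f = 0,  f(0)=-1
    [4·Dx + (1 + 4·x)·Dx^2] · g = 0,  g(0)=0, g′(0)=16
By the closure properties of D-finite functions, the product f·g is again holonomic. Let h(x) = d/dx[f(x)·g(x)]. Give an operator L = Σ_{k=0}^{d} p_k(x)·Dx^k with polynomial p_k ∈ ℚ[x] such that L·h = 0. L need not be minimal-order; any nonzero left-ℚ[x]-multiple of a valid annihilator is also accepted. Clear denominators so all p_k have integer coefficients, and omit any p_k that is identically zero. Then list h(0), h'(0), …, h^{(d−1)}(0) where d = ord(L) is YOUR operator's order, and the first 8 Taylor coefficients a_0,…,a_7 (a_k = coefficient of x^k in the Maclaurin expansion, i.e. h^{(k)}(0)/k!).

L = 4 + (8 + 32·x)·Dx + (1 + 8·x + 16·x^2)·Dx^2  (order 2).
h: a_k = -16, 0, 32, -512/3, 2272/3, -15872/5, 194752/15, -5507072/105, …
ICs: h(0) = -16, h′(0) = 0.

f: a_k = -1, -2, 2, -4, 10, -28, 84, -264, …
g: a_k = 0, 16, -32, 256/3, -256, 4096/5, -8192/3, 65536/7, …
Product ⇒ symmetric product L₀, ord ≤ 2.
Differentiate: ansatz ord ≤ ord L₀ ⇒ L.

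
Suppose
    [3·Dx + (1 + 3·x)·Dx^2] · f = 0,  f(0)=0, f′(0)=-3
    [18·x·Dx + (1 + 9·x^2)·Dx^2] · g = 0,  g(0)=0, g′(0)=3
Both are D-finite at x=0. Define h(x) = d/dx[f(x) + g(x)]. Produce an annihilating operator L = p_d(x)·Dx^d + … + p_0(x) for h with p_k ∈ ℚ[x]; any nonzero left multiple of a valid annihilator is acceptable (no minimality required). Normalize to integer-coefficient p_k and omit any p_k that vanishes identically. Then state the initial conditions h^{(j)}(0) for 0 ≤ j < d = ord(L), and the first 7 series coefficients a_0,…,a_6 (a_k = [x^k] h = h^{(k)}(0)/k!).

f: a_k = 0, -3, 9/2, -9, 81/4, -243/5, 243/2, …
g: a_k = 0, 3, 0, -9, 0, 243/5, 0, …
Sum ⇒ L₀ = lclm(L_f,L_g) in ℚ(x)⟨Dx⟩.
h=h₀': d/dx-closure on L₀ ⇒ L.
L = (-18 - 162·x + 486·x^2 + 486·x^3) + (-12 - 36·x + 972·x^3 + 972·x^4)·Dx + (-1 + 3·x + 18·x^2 + 54·x^3 + 243·x^4 + 243·x^5)·Dx^2  (order 2).
h: a_k = 0, 9, -54, 81, 0, 729, -4374, …
ICs: h(0) = 0, h′(0) = 9.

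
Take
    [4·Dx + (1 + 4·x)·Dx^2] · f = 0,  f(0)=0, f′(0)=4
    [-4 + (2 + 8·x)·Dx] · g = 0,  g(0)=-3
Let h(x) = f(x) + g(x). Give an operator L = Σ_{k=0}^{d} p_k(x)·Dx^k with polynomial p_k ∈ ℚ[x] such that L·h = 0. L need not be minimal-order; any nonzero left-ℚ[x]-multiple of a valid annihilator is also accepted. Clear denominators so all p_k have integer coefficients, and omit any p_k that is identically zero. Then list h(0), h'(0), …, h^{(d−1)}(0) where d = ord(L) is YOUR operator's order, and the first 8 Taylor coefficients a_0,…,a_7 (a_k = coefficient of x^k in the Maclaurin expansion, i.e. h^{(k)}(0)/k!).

f: a_k = 0, 4, -8, 64/3, -64, 1024/5, -2048/3, 16384/7, …
g: a_k = -3, -6, 6, -12, 30, -84, 252, -792, …
h₀=f+g: left-lcm gives L₀, ord ≤ 3.
L = 8·Dx + (10 + 40·x)·Dx^2 + (1 + 8·x + 16·x^2)·Dx^3  (order 3).
h: a_k = -3, -2, -2, 28/3, -34, 604/5, -1292/3, 10840/7, …
ICs: h(0) = -3, h′(0) = -2, h′′(0) = -4.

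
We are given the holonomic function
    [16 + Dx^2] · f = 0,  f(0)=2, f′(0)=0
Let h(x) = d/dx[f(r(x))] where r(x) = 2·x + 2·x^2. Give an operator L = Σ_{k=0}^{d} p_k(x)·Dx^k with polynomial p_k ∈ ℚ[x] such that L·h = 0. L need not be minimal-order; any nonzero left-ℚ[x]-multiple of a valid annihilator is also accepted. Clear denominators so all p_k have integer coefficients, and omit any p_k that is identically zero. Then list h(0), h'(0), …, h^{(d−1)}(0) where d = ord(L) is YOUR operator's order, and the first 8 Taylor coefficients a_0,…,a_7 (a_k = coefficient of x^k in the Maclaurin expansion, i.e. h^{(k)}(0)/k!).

L = (76 + 512·x + 1536·x^2 + 2048·x^3 + 1024·x^4) + (-6 - 12·x)·Dx + (1 + 4·x + 4·x^2)·Dx^2  (order 2).
h: a_k = 0, -128, -384, 3328/3, 20480/3, 118784/15, -315392/15, -24567808/315, …
ICs: h(0) = 0, h′(0) = -128.

f: a_k = 2, 0, -16, 0, 64/3, 0, -512/45, 0, …
f∘r: x↦r, Dx↦Dx/r' in L_f ⇒ L₀.
Derive L from L₀ (diff closure).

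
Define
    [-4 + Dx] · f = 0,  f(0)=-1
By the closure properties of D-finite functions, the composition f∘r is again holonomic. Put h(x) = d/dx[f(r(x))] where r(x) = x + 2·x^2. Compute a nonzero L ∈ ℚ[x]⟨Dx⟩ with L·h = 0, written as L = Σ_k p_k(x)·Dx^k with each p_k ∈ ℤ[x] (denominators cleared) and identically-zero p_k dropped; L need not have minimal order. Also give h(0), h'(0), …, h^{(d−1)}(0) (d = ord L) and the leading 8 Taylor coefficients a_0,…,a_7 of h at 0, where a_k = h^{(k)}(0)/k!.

L = (8 + 32·x + 64·x^2) + (-1 - 4·x)·Dx  (order 1).
h: a_k = -4, -32, -128, -1280/3, -3328/3, -38912/15, -237568/45, -3129344/315, …
ICs: h(0) = -4.

f: a_k = -1, -4, -8, -32/3, -32/3, -128/15, -256/45, -1024/315, …
Change of var in L_f (x↦r) gives L₀.
h₀' ⇒ L via d/dx closure of L₀.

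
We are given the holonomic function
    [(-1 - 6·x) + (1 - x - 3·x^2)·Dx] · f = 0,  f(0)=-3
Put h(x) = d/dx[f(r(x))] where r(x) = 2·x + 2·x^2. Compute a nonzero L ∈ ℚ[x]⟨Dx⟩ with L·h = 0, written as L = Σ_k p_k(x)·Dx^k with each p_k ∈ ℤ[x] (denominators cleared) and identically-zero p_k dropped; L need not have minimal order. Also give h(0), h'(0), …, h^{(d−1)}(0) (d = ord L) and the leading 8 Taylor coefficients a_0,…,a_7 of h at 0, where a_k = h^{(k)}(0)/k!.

L = (18 + 156·x + 804·x^2 + 2736·x^3 + 4968·x^4 + 4320·x^5 + 1440·x^6) + (-1 - 12·x + 6·x^2 + 268·x^3 + 900·x^4 + 1368·x^5 + 1008·x^6 + 288·x^7)·Dx  (order 1).
h: a_k = -6, -108, -792, -5856, -39960, -260784, -1659840, -10336896, …
ICs: h(0) = -6.

f: a_k = -3, -3, -12, -21, -57, -120, -291, -651, …
h₀=f(r): pull back L_f along r ⇒ L₀.
Differentiate: ansatz ord ≤ ord L₀ ⇒ L.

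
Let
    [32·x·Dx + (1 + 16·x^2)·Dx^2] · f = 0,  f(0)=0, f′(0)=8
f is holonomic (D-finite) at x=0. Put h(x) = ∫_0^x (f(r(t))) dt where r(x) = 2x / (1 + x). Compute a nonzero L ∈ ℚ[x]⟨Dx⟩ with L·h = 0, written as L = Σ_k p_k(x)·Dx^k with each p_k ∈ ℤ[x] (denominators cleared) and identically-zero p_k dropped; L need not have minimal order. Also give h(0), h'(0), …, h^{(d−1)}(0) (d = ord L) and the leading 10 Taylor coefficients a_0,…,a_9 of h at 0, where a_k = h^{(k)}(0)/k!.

L = (2 + 130·x)·Dx^2 + (1 + 2·x + 65·x^2)·Dx^3  (order 3).
h: a_k = 0, 0, 8, -16/3, -244/3, 1008/5, 27688/15, -186416/21, -356722/7, 415856, …
ICs: h(0) = 0, h′(0) = 0, h′′(0) = 16.

f: a_k = 0, 8, 0, -128/3, 0, 2048/5, 0, -32768/7, 0, 524288/9, …
h₀=f(r): pull back L_f along r ⇒ L₀.
∫: right-multiply L₀ by Dx.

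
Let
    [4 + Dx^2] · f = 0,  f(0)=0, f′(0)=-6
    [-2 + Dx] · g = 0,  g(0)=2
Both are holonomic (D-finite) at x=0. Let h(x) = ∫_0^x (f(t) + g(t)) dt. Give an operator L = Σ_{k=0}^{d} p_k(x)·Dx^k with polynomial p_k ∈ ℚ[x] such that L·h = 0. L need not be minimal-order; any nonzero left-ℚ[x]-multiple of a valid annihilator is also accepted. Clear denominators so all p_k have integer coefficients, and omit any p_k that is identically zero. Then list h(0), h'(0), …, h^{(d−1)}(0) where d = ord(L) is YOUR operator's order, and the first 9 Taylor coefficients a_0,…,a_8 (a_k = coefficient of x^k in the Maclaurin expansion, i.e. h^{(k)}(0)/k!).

L = -8·Dx + 4·Dx^2 - 2·Dx^3 + Dx^4  (order 4).
h: a_k = 0, 2, -1, 4/3, 5/3, 4/15, -2/45, 8/315, 1/63, …
ICs: h(0) = 0, h′(0) = 2, h′′(0) = -2, h′′′(0) = 8.

f: a_k = 0, -6, 0, 4, 0, -4/5, 0, 8/105, 0, …
g: a_k = 2, 4, 4, 8/3, 4/3, 8/15, 8/45, 16/315, 4/315, …
L₀ := lclm(L_f,L_g); ord L₀ ≤ 2+1.
h=∫h₀ ⇒ L = L₀·Dx.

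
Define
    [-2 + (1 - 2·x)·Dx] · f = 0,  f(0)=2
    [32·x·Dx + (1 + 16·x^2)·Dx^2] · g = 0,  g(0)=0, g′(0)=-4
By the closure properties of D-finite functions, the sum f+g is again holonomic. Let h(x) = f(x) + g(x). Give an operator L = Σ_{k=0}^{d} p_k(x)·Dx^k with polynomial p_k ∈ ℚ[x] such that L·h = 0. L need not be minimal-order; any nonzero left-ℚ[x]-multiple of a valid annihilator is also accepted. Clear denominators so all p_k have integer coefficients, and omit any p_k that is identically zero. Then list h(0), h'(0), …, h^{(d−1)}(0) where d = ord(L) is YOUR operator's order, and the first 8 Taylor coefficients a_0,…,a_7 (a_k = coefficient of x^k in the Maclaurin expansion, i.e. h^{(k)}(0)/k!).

L = (-32 + 256·x + 1536·x^2)·Dx + (14 - 32·x - 160·x^2 + 1536·x^3)·Dx^2 + (-1 - 6·x - 96·x^3 + 256·x^4)·Dx^3  (order 3).
h: a_k = 2, 0, 8, 112/3, 32, -704/5, 128, 18176/7, …
ICs: h(0) = 2, h′(0) = 0, h′′(0) = 16.

f: a_k = 2, 4, 8, 16, 32, 64, 128, 256, …
g: a_k = 0, -4, 0, 64/3, 0, -1024/5, 0, 16384/7, …
Weyl lclm of L_f,L_g ⇒ L₀ (ord ≤ 3).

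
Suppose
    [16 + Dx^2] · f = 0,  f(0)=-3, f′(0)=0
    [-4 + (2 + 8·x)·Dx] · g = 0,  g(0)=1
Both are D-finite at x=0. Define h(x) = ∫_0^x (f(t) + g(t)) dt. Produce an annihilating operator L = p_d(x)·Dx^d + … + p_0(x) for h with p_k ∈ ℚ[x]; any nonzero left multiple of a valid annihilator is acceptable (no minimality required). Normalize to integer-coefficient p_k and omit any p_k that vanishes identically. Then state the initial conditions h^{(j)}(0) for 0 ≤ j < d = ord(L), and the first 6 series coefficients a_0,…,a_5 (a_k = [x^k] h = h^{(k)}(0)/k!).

f: a_k = -3, 0, 24, 0, -32, 0, …
g: a_k = 1, 2, -2, 4, -10, 28, …
f+g: L₀ = lclm(L_f,L_g), ord ≤ 2+1.
∫: right-multiply L₀ by Dx.
L = (-224 - 1024·x - 2048·x^2)·Dx + (48 + 704·x + 3072·x^2 + 4096·x^3)·Dx^2 + (-14 - 64·x - 128·x^2)·Dx^3 + (3 + 44·x + 192·x^2 + 256·x^3)·Dx^4  (order 4).
h: a_k = 0, -2, 1, 22/3, 1, -42/5, …
ICs: h(0) = 0, h′(0) = -2, h′′(0) = 2, h′′′(0) = 44.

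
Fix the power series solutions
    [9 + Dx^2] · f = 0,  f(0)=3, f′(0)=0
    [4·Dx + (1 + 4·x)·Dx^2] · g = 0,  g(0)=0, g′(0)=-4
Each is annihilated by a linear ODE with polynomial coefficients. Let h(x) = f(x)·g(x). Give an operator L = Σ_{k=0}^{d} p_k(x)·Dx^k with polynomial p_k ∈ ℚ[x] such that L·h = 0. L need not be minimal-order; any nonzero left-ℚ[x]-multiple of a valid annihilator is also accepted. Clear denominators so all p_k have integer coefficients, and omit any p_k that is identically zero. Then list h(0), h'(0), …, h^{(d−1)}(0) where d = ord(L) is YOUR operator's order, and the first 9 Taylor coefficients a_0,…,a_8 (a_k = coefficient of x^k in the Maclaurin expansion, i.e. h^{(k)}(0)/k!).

f: a_k = 3, 0, -27/2, 0, 81/8, 0, -243/80, 0, 2187/4480, …
g: a_k = 0, -4, 8, -64/3, 64, -1024/5, 2048/3, -16384/7, 8192, …
Sym-product of L_f,L_g gives L₀ (≤ ord 4).
L = (-2043 - 1296·x + 44064·x^2 + 186624·x^3 + 186624·x^4) + (72 + 5472·x + 31104·x^2 + 41472·x^3)·Dx + (-182 + 864·x + 12096·x^2 + 41472·x^3 + 41472·x^4)·Dx^2 + (8 + 608·x + 3456·x^2 + 4608·x^3)·Dx^3 + (5 + 112·x + 800·x^2 + 2304·x^3 + 2304·x^4)·Dx^4  (order 4).
h: a_k = 0, -12, 24, -10, 84, -3669/10, 1265, -624507/140, 159837/10, …
ICs: h(0) = 0, h′(0) = -12, h′′(0) = 48, h′′′(0) = -60.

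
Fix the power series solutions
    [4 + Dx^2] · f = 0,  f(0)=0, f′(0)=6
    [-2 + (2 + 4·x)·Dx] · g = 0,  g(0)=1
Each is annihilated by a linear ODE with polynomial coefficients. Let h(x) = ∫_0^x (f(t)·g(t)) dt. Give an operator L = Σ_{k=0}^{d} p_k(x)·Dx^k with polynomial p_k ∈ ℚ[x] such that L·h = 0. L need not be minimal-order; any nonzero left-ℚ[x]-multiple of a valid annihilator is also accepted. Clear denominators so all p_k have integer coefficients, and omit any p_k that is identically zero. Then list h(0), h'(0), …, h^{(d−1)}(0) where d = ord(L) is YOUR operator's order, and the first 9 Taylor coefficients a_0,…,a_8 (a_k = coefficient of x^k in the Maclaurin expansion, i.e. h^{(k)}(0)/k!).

L = (7 + 16·x + 16·x^2)·Dx + (-2 - 4·x)·Dx^2 + (1 + 4·x + 4·x^2)·Dx^3  (order 3).
h: a_k = 0, 0, 3, 2, -7/4, -1/5, -19/120, 81/140, -983/1344, …
ICs: h(0) = 0, h′(0) = 0, h′′(0) = 6.

f: a_k = 0, 6, 0, -4, 0, 4/5, 0, -8/105, 0, …
g: a_k = 1, 1, -1/2, 1/2, -5/8, 7/8, -21/16, 33/16, -429/128, …
L₀ := L_f ⊗_s L_g (sym. prod.), ord ≤ 2.
h=∫h₀ ⇒ L = L₀·Dx.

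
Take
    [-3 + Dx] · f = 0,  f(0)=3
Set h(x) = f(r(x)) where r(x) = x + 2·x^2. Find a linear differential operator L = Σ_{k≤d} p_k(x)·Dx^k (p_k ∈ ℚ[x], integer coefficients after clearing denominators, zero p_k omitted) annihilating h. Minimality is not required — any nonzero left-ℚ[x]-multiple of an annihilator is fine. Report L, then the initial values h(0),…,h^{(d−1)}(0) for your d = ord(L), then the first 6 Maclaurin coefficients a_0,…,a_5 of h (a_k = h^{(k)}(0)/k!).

L = (-3 - 12·x) + Dx  (order 1).
h: a_k = 3, 9, 63/2, 135/2, 1161/8, 9963/40, …
ICs: h(0) = 3.

f: a_k = 3, 9, 27/2, 27/2, 81/8, 243/40, …
Substitute x→r, Dx→(1/r')Dx; clear ⇒ L₀.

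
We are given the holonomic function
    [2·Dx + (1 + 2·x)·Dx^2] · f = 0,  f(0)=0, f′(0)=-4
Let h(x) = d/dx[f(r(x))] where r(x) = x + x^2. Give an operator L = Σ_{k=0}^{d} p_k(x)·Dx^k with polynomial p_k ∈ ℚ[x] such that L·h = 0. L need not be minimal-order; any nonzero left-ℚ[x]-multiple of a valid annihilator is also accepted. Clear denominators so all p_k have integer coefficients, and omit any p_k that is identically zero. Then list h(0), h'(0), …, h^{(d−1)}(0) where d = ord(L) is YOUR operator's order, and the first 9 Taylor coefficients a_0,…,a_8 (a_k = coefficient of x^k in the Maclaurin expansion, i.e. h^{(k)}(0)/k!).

L = (4·x + 4·x^2) + (1 + 4·x + 6·x^2 + 4·x^3)·Dx  (order 1).
h: a_k = -4, 0, 8, -16, 16, 0, -32, 64, -64, …
ICs: h(0) = -4.

f: a_k = 0, -4, 4, -16/3, 8, -64/5, 64/3, -256/7, 64, …
f∘r: x↦r, Dx↦Dx/r' in L_f ⇒ L₀.
h=h₀': d/dx-closure on L₀ ⇒ L.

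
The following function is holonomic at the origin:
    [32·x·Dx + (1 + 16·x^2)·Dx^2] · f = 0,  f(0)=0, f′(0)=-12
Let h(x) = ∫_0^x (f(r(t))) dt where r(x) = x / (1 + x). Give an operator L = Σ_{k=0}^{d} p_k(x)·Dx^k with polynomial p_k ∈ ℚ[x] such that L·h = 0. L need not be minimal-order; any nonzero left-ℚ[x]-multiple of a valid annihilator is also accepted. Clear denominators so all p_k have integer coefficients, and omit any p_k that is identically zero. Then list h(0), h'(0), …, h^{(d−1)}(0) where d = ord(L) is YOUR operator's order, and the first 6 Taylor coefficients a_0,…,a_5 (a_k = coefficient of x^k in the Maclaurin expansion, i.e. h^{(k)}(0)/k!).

L = (2 + 34·x)·Dx^2 + (1 + 2·x + 17·x^2)·Dx^3  (order 3).
h: a_k = 0, 0, -6, 4, 13, -36, …
ICs: h(0) = 0, h′(0) = 0, h′′(0) = -12.

f: a_k = 0, -12, 0, 64, 0, -3072/5, …
Substitute x→r, Dx→(1/r')Dx; clear ⇒ L₀.
h=∫h₀ ⇒ L = L₀·Dx.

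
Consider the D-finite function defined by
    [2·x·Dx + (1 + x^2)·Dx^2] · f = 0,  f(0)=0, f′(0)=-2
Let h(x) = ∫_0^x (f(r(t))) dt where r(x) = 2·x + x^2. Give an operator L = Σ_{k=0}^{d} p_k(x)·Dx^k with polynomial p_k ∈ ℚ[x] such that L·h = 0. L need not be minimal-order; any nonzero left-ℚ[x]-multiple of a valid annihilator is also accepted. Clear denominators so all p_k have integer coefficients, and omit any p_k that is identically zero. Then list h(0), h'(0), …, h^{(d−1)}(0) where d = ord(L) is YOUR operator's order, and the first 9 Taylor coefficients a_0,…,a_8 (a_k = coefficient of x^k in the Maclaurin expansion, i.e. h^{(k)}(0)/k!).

f: a_k = 0, -2, 0, 2/3, 0, -2/5, 0, 2/7, 0, …
h₀=f(r): pull back L_f along r ⇒ L₀.
h=∫h₀ ⇒ L = L₀·Dx.
L = (-1 + 8·x + 16·x^2 + 12·x^3 + 3·x^4)·Dx^2 + (1 + x + 4·x^2 + 8·x^3 + 5·x^4 + x^5)·Dx^3  (order 3).
h: a_k = 0, 0, -2, -2/3, 4/3, 8/5, -22/15, -94/21, 4/7, …
ICs: h(0) = 0, h′(0) = 0, h′′(0) = -4.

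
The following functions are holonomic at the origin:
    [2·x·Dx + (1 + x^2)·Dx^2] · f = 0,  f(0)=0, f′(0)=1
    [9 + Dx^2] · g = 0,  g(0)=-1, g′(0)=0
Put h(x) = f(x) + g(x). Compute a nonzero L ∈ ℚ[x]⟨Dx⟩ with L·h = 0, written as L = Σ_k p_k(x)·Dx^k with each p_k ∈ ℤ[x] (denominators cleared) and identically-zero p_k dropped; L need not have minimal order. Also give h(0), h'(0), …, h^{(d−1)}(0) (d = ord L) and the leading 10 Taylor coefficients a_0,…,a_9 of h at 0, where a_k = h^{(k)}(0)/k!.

L = (-54·x + 540·x^3 + 162·x^5)·Dx + (63 + 279·x^2 + 297·x^4 + 81·x^6)·Dx^2 + (-6·x + 60·x^3 + 18·x^5)·Dx^3 + (7 + 31·x^2 + 33·x^4 + 9·x^6)·Dx^4  (order 4).
h: a_k = -1, 1, 9/2, -1/3, -27/8, 1/5, 81/80, -1/7, -729/4480, 1/9, …
ICs: h(0) = -1, h′(0) = 1, h′′(0) = 9, h′′′(0) = -2.

f: a_k = 0, 1, 0, -1/3, 0, 1/5, 0, -1/7, 0, 1/9, …
g: a_k = -1, 0, 9/2, 0, -27/8, 0, 81/80, 0, -729/4480, 0, …
Sum ⇒ L₀ = lclm(L_f,L_g) in ℚ(x)⟨Dx⟩.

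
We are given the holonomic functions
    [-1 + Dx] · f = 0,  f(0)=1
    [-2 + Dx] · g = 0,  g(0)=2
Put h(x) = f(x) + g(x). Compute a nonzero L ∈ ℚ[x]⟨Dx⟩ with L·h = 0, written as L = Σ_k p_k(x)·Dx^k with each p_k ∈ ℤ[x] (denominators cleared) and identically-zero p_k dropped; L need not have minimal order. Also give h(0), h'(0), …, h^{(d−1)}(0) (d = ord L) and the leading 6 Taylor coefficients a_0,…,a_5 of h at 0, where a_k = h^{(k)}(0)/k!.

L = 2 - 3·Dx + Dx^2  (order 2).
h: a_k = 3, 5, 9/2, 17/6, 11/8, 13/24, …
ICs: h(0) = 3, h′(0) = 5.

f: a_k = 1, 1, 1/2, 1/6, 1/24, 1/120, …
g: a_k = 2, 4, 4, 8/3, 4/3, 8/15, …
Sum ⇒ L₀ = lclm(L_f,L_g) in ℚ(x)⟨Dx⟩.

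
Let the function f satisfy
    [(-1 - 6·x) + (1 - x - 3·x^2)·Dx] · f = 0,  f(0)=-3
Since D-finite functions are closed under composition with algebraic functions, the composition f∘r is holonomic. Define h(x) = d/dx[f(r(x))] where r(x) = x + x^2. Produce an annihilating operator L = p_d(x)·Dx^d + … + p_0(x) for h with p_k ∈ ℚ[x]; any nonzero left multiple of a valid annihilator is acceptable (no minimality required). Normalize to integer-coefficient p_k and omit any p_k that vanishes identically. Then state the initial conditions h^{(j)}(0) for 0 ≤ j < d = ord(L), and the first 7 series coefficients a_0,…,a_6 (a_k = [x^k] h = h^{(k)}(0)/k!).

f: a_k = -3, -3, -12, -21, -57, -120, -291, …
f∘r: x↦r, Dx↦Dx/r' in L_f ⇒ L₀.
Differentiate: ansatz ord ≤ ord L₀ ⇒ L.
L = (10 + 60·x + 168·x^2 + 396·x^3 + 648·x^4 + 540·x^5 + 180·x^6) + (-1 - 7·x - 6·x^2 + 44·x^3 + 135·x^4 + 180·x^5 + 126·x^6 + 36·x^7)·Dx  (order 1).
h: a_k = -3, -30, -135, -528, -2055, -7524, -26775, …
ICs: h(0) = -3.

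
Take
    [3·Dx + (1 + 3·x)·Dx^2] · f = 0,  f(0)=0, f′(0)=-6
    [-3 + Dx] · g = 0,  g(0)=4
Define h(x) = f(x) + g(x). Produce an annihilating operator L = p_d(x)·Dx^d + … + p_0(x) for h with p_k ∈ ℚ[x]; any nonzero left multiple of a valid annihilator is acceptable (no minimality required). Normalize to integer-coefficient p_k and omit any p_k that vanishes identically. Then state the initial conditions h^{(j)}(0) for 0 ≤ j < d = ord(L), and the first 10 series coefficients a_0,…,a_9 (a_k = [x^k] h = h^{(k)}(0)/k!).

L = (-27 - 27·x)·Dx + (3 - 18·x - 27·x^2)·Dx^2 + (2 + 9·x + 9·x^2)·Dx^3  (order 3).
h: a_k = 4, 6, 27, 0, 54, -891/10, 4941/20, -87237/140, 1837809/1120, -4898637/1120, …
ICs: h(0) = 4, h′(0) = 6, h′′(0) = 54.

f: a_k = 0, -6, 9, -18, 81/2, -486/5, 243, -4374/7, 6561/4, -4374, …
g: a_k = 4, 12, 18, 18, 27/2, 81/10, 81/20, 243/140, 729/1120, 243/1120, …
L₀ := lclm(L_f,L_g); ord L₀ ≤ 2+1.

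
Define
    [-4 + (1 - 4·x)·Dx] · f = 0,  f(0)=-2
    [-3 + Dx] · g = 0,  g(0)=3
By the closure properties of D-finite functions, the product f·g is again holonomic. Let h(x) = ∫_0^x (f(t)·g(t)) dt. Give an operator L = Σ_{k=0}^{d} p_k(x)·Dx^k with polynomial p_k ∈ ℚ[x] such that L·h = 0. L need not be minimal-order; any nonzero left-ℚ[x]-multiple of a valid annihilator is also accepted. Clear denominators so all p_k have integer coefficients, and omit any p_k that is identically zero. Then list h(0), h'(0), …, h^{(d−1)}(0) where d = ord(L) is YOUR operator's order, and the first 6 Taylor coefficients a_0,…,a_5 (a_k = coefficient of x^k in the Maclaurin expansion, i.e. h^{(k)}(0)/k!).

L = (7 - 12·x)·Dx + (-1 + 4·x)·Dx^2  (order 2).
h: a_k = 0, -6, -21, -65, -807/4, -12993/20, …
ICs: h(0) = 0, h′(0) = -6.

f: a_k = -2, -8, -32, -128, -512, -2048, …
g: a_k = 3, 9, 27/2, 27/2, 81/8, 243/40, …
f·g: L₀ = L_f ⊗_s L_g, ord ≤ 1·1.
∫: right-multiply L₀ by Dx.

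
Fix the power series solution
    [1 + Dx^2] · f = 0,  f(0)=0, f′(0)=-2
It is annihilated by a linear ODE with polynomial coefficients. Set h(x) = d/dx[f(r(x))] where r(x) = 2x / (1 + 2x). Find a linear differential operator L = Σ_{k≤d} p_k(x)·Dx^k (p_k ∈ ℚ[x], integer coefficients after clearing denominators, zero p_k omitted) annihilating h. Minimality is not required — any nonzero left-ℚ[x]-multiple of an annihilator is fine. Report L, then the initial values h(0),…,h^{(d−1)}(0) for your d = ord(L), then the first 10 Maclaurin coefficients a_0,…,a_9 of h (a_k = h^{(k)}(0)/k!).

f: a_k = 0, -2, 0, 1/3, 0, -1/60, 0, 1/2520, 0, -1/181440, …
f∘r: x↦r, Dx↦Dx/r' in L_f ⇒ L₀.
h=h₀': d/dx-closure on L₀ ⇒ L.
L = (28 + 96·x + 96·x^2) + (12 + 72·x + 144·x^2 + 96·x^3)·Dx + (1 + 8·x + 24·x^2 + 32·x^3 + 16·x^4)·Dx^2  (order 2).
h: a_k = -4, 16, -40, 64, -8/3, -480, 110896/45, -407296/45, 1793432/63, -5117920/63, …
ICs: h(0) = -4, h′(0) = 16.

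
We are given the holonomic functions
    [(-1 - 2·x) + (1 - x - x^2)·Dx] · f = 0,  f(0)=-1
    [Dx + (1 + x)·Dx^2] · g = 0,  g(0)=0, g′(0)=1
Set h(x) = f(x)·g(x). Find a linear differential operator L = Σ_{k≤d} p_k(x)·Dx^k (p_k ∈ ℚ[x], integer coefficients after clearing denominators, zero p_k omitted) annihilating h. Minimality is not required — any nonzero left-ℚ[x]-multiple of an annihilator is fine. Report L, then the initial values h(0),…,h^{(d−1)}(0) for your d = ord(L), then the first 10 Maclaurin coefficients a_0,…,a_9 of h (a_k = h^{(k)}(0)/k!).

f: a_k = -1, -1, -2, -3, -5, -8, -13, -21, -34, -55, …
g: a_k = 0, 1, -1/2, 1/3, -1/4, 1/5, -1/6, 1/7, -1/8, 1/9, …
Product ⇒ symmetric product L₀, ord ≤ 2.
L = (3 + 4·x) + (1 + 7·x + 5·x^2)·Dx + (-1 + 2·x^2 + x^3)·Dx^2  (order 2).
h: a_k = 0, -1, -1/2, -11/6, -25/12, -247/60, -181/30, -1441/140, -13609/840, -13409/504, …
ICs: h(0) = 0, h′(0) = -1.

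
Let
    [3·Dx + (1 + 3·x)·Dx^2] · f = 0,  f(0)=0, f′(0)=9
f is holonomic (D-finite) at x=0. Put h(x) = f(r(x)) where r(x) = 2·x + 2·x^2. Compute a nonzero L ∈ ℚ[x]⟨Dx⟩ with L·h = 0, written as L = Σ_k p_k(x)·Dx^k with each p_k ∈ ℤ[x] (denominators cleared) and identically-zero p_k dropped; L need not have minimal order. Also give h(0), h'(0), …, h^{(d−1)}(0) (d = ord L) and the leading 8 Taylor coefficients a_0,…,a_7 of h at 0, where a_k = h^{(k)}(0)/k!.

L = (4 + 12·x + 12·x^2)·Dx + (1 + 8·x + 18·x^2 + 12·x^3)·Dx^2  (order 2).
h: a_k = 0, 18, -36, 108, -378, 7128/5, -5616, 159408/7, …
ICs: h(0) = 0, h′(0) = 18.

f: a_k = 0, 9, -27/2, 27, -243/4, 729/5, -729/2, 6561/7, …
Substitute x→r, Dx→(1/r')Dx; clear ⇒ L₀.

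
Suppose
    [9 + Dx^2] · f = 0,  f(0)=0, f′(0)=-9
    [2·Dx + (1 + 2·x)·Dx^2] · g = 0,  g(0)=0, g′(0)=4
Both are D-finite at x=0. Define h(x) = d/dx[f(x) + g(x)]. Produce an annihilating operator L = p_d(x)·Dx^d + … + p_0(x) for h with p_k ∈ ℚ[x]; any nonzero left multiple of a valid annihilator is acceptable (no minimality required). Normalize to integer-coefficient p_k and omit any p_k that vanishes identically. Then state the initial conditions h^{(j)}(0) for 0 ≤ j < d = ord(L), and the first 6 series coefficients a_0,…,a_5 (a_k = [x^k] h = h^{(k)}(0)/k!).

f: a_k = 0, -9, 0, 27/2, 0, -243/40, …
g: a_k = 0, 4, -4, 16/3, -8, 64/5, …
Weyl lclm of L_f,L_g ⇒ L₀ (ord ≤ 4).
Derive L from L₀ (diff closure).
L = (594 + 648·x + 648·x^2) + (153 + 630·x + 972·x^2 + 648·x^3)·Dx + (66 + 72·x + 72·x^2)·Dx^2 + (17 + 70·x + 108·x^2 + 72·x^3)·Dx^3  (order 3).
h: a_k = -5, -8, 113/2, -32, 269/8, -128, …
ICs: h(0) = -5, h′(0) = -8, h′′(0) = 113.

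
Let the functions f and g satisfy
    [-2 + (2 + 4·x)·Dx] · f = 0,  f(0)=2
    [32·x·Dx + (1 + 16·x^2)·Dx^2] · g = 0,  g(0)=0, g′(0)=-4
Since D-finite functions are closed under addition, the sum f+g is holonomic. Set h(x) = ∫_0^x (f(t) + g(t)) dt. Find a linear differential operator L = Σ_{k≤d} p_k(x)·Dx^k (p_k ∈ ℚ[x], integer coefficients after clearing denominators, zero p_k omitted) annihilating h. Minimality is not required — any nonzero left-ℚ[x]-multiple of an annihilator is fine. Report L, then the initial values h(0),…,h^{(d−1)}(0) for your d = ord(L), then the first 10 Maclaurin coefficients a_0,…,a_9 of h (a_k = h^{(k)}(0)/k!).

f: a_k = 2, 2, -1, 1, -5/4, 7/4, -21/8, 33/8, -429/64, 715/64, …
g: a_k = 0, -4, 0, 64/3, 0, -1024/5, 0, 16384/7, 0, -262144/9, …
h₀=f+g: left-lcm gives L₀, ord ≤ 3.
Integrate: L := L₀·Dx.
L = (-32 - 160·x + 1536·x^2 + 1536·x^3)·Dx^2 + (-35 - 128·x + 1312·x^2 + 6144·x^3 + 5376·x^4)·Dx^3 + (-1 + 30·x + 96·x^2 + 576·x^3 + 1792·x^4 + 1536·x^5)·Dx^4  (order 4).
h: a_k = 0, 2, -1, -1/3, 67/12, -1/4, -4061/120, -3/8, 131303/448, -143/192, …
ICs: h(0) = 0, h′(0) = 2, h′′(0) = -2, h′′′(0) = -2.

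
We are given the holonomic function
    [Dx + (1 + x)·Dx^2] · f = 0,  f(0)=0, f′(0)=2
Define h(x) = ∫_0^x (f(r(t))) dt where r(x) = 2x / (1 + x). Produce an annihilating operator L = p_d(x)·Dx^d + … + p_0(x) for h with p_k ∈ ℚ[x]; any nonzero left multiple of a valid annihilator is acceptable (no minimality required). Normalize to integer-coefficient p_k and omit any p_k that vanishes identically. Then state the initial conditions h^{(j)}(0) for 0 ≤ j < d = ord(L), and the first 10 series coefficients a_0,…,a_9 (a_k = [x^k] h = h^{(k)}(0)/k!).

f: a_k = 0, 2, -1, 2/3, -1/2, 2/5, -1/3, 2/7, -1/4, 2/9, …
h₀=f(r): pull back L_f along r ⇒ L₀.
∫: right-multiply L₀ by Dx.
L = (4 + 6·x)·Dx^2 + (1 + 4·x + 3·x^2)·Dx^3  (order 3).
h: a_k = 0, 0, 2, -8/3, 13/3, -8, 242/15, -104/3, 1093/14, -1640/9, …
ICs: h(0) = 0, h′(0) = 0, h′′(0) = 4.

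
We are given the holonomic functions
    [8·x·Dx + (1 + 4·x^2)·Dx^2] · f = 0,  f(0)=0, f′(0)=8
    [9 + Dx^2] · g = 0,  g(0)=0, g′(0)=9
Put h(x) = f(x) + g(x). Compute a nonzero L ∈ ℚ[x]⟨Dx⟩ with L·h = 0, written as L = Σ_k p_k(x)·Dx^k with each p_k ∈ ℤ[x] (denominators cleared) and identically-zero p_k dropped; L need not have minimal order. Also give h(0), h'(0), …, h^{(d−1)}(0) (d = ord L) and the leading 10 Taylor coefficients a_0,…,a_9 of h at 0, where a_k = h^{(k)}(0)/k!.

L = (-2808·x + 19008·x^3 + 10368·x^5)·Dx + (9 + 1548·x^2 + 7344·x^4 + 5184·x^6)·Dx^2 + (-312·x + 2112·x^3 + 1152·x^5)·Dx^3 + (1 + 172·x^2 + 816·x^4 + 576·x^6)·Dx^4  (order 4).
h: a_k = 0, 17, 0, -145/6, 0, 1267/40, 0, -41689/560, 0, 9181601/40320, …
ICs: h(0) = 0, h′(0) = 17, h′′(0) = 0, h′′′(0) = -145.

f: a_k = 0, 8, 0, -32/3, 0, 128/5, 0, -512/7, 0, 2048/9, …
g: a_k = 0, 9, 0, -27/2, 0, 243/40, 0, -729/560, 0, 729/4480, …
Sum ⇒ L₀ = lclm(L_f,L_g) in ℚ(x)⟨Dx⟩.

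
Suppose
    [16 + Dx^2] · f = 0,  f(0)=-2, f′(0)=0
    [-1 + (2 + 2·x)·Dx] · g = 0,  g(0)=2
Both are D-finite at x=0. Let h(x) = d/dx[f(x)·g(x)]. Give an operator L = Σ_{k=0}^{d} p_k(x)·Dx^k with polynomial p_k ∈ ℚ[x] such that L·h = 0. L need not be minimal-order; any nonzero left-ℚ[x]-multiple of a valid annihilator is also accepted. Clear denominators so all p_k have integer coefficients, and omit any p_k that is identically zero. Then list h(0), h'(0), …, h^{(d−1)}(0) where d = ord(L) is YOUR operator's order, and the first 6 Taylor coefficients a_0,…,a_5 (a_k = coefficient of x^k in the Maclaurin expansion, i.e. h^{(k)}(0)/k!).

L = (4733 + 17664·x + 25216·x^2 + 16384·x^3 + 4096·x^4) + (-244 - 756·x - 768·x^2 - 256·x^3)·Dx + (268 + 1048·x + 1548·x^2 + 1024·x^3 + 256·x^4)·Dx^2  (order 2).
h: a_k = -2, 65, 189/4, -4465/24, -18665/192, 310129/1920, …
ICs: h(0) = -2, h′(0) = 65.

f: a_k = -2, 0, 16, 0, -64/3, 0, …
g: a_k = 2, 1, -1/4, 1/8, -5/64, 7/128, …
Product ⇒ symmetric product L₀, ord ≤ 2.
h₀' ⇒ L via d/dx closure of L₀.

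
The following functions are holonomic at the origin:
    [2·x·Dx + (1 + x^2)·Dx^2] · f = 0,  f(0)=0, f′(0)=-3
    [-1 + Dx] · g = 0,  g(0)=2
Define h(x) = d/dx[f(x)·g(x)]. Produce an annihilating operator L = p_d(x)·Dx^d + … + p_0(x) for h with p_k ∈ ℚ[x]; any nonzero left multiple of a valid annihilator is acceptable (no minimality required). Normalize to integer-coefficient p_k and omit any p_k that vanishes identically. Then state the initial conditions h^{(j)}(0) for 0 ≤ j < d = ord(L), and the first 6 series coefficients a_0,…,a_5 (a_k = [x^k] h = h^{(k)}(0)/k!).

f: a_k = 0, -3, 0, 1, 0, -3/5, …
g: a_k = 2, 2, 1, 1/3, 1/12, 1/60, …
f·g: L₀ = L_f ⊗_s L_g, ord ≤ 2·1.
h₀' ⇒ L via d/dx closure of L₀.
L = (1 + 5·x - 3·x^2 + x^3) + (-6·x + 4·x^2 - 2·x^3)·Dx + (-1 + x - x^2 + x^3)·Dx^2  (order 2).
h: a_k = -6, -12, -3, 4, -9/4, -11/2, …
ICs: h(0) = -6, h′(0) = -12.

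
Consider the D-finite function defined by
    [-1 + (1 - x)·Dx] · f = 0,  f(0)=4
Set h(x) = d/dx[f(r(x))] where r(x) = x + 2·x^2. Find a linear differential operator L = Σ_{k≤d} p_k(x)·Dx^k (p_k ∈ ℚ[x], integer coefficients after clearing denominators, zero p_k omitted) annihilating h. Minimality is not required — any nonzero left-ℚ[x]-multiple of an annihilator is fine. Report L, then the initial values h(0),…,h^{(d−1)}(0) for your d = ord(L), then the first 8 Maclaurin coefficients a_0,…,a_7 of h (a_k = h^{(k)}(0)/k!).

L = (6 + 12·x + 24·x^2) + (-1 - 3·x + 6·x^2 + 8·x^3)·Dx  (order 1).
h: a_k = 4, 24, 60, 176, 420, 1032, 2380, 5472, …
ICs: h(0) = 4.

f: a_k = 4, 4, 4, 4, 4, 4, 4, 4, …
f∘r: x↦r, Dx↦Dx/r' in L_f ⇒ L₀.
Differentiate: ansatz ord ≤ ord L₀ ⇒ L.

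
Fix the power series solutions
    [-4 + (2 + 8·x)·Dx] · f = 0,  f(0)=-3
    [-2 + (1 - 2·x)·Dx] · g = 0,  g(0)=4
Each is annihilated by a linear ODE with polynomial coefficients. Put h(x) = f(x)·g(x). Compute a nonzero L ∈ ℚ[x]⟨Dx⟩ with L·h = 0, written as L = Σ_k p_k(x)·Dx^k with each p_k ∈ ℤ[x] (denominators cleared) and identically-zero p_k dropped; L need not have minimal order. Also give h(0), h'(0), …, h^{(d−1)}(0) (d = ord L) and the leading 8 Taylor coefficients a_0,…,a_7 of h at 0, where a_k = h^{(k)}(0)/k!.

L = (4 + 4·x) + (-1 - 2·x + 8·x^2)·Dx  (order 1).
h: a_k = -12, -48, -72, -192, -264, -864, -720, -4608, …
ICs: h(0) = -12.

f: a_k = -3, -6, 6, -12, 30, -84, 252, -792, …
g: a_k = 4, 8, 16, 32, 64, 128, 256, 512, …
Sym-product of L_f,L_g gives L₀ (≤ ord 1).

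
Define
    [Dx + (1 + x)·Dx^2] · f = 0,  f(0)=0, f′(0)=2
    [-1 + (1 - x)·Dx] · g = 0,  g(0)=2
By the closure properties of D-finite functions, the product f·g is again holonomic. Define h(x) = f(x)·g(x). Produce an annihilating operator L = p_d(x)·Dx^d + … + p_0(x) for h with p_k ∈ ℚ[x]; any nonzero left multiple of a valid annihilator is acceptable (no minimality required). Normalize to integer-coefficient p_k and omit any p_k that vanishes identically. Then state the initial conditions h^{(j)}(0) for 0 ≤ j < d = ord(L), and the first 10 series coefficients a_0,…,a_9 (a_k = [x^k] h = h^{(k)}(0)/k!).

f: a_k = 0, 2, -1, 2/3, -1/2, 2/5, -1/3, 2/7, -1/4, 2/9, …
g: a_k = 2, 2, 2, 2, 2, 2, 2, 2, 2, 2, …
Sym-product of L_f,L_g gives L₀ (≤ ord 2).
L = 1 + (1 + 3·x)·Dx + (-1 + x^2)·Dx^2  (order 2).
h: a_k = 0, 4, 2, 10/3, 7/3, 47/15, 37/15, 319/105, 533/210, 1879/630, …
ICs: h(0) = 0, h′(0) = 4.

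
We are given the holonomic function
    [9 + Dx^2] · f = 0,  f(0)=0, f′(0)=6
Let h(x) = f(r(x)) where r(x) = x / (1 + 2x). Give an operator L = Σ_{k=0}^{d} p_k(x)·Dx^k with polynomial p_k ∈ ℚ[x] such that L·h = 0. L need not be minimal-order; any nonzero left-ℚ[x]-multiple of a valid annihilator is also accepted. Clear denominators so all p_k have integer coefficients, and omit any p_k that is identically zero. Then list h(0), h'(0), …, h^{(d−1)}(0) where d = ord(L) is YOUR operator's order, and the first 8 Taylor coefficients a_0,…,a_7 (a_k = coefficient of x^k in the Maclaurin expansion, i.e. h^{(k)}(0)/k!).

L = 9 + (4 + 24·x + 48·x^2 + 32·x^3)·Dx + (1 + 8·x + 24·x^2 + 32·x^3 + 16·x^4)·Dx^2  (order 2).
h: a_k = 0, 6, -12, 15, 6, -2319/20, 975/2, -429483/280, …
ICs: h(0) = 0, h′(0) = 6.

f: a_k = 0, 6, 0, -9, 0, 81/20, 0, -243/280, …
h₀=f(r): pull back L_f along r ⇒ L₀.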